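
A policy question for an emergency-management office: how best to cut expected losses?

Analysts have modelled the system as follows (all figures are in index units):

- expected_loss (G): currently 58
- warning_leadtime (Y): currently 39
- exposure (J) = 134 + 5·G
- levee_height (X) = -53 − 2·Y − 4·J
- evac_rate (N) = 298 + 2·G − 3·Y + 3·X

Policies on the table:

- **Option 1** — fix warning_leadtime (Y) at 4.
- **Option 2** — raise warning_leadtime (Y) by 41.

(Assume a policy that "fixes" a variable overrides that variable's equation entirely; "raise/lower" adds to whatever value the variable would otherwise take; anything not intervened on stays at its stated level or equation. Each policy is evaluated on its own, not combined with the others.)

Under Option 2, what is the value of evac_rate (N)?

-5553

Option 2 (Y + 41):
  G = 58
  Y = 39 + 41 = 80
  J = 134 + 5·58 = 424
  X = -53 − 2·80 − 4·424 = -1909
  N = 298 + 2·58 − 3·80 + 3·(-1909) = -5553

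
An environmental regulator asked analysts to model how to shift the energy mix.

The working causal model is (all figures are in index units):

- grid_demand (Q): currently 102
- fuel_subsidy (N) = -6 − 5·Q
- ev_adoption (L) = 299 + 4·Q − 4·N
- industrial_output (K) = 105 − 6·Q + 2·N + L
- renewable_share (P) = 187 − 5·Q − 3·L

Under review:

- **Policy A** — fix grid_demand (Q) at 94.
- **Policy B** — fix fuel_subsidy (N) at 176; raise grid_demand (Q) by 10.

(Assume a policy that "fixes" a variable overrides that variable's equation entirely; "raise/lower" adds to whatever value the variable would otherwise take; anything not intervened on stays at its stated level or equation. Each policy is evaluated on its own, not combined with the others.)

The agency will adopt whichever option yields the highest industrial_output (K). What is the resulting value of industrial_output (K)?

1168

Policy A (Q := 94):
  Q = 94
  N = -6 − 5·94 = -476
  L = 299 + 4·94 − 4·(-476) = 2579
  K = 105 − 6·94 + 2·(-476) + 2579 = 1168
Policy B (N := 176, Q + 10):
  Q = 102 + 10 = 112
  N = 176
  L = 299 + 4·112 − 4·176 = 43
  K = 105 − 6·112 + 2·176 + 43 = -172
Comparing — Policy A: K=1168, Policy B: K=-172. Highest is 1168 (Policy A).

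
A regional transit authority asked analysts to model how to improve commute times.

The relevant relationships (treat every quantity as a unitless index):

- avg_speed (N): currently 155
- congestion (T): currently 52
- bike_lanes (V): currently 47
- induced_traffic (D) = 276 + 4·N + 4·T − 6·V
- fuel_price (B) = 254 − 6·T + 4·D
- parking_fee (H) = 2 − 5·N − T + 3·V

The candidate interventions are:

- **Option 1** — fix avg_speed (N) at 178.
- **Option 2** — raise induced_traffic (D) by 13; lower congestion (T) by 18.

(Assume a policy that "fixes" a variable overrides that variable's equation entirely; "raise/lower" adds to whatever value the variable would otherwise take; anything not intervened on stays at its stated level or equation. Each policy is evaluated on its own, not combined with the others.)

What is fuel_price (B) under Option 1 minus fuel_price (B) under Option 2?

496

Option 1 (N := 178):
  N = 178
  T = 52
  V = 47
  D = 276 + 4·178 + 4·52 − 6·47 = 914
  B = 254 − 6·52 + 4·914 = 3598
Option 2 (D + 13, T − 18):
  N = 155
  T = 52 − 18 = 34
  V = 47
  D = 276 + 4·155 + 4·34 − 6·47 (+13 from intervention) = 763
  B = 254 − 6·34 + 4·763 = 3102
B: 3598 − 3102 = 496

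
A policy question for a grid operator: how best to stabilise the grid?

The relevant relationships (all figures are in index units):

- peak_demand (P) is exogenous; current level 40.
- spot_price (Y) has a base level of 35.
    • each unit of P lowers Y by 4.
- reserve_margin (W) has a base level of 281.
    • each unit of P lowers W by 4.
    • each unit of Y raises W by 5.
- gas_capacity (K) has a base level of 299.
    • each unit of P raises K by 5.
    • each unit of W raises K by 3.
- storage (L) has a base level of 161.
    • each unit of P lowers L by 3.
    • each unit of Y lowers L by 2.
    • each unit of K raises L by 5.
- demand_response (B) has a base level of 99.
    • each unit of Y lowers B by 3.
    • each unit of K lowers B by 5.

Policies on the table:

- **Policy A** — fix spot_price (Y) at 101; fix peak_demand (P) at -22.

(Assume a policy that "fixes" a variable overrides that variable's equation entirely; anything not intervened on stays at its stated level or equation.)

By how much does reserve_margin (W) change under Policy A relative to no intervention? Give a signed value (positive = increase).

1378

Baseline:
  P = 40
  Y = 35 − 4·40 = -125
  W = 281 − 4·40 + 5·(-125) = -504
Policy A (Y := 101, P := -22):
  P = -22
  Y = 101
  W = 281 − 4·(-22) + 5·101 = 874
Change in W: 874 − (-504) = 1378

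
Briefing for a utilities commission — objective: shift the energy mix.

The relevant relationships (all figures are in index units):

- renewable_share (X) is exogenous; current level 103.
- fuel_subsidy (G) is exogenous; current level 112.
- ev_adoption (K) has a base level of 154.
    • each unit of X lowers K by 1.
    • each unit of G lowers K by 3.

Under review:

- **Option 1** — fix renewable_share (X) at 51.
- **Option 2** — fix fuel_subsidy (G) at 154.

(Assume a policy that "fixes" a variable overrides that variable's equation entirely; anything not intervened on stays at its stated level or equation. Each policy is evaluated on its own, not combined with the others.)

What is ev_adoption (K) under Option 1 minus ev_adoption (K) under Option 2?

Option 1 (X := 51):
  X = 51
  G = 112
  K = 154 − 51 − 3·112 = -233
Option 2 (G := 154):
  X = 103
  G = 154
  K = 154 − 103 − 3·154 = -411
K: -233 − (-411) = 178

178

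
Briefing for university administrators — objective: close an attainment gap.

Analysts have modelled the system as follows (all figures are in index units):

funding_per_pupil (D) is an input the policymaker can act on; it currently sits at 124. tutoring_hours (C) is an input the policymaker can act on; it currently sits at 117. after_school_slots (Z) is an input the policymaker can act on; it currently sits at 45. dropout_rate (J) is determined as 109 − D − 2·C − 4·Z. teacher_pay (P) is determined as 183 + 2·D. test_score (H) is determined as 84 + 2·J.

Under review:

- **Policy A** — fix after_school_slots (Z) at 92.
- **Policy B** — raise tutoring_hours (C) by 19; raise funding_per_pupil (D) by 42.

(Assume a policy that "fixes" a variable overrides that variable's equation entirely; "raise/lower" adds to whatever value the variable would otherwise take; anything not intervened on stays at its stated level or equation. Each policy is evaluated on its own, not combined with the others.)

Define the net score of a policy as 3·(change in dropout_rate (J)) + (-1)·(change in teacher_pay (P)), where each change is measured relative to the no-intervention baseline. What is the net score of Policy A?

-564

Baseline:
  D = 124
  C = 117
  Z = 45
  J = 109 − 124 − 2·117 − 4·45 = -429
  P = 183 + 2·124 = 431
Policy A (Z := 92):
  D = 124
  C = 117
  Z = 92
  J = 109 − 124 − 2·117 − 4·92 = -617
  P = 183 + 2·124 = 431
ΔJ = -617 − (-429) = -188; ΔP = 431 − 431 = 0
Score = 3·(-188) + (-1)·0 = -564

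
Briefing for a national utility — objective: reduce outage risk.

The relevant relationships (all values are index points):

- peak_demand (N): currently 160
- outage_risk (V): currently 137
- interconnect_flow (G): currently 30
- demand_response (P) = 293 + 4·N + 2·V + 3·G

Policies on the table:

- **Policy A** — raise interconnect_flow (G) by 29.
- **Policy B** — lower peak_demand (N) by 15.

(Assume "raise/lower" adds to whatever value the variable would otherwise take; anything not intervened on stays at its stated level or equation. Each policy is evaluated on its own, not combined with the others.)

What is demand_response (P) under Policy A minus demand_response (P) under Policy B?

147

Policy A (G + 29):
  N = 160
  V = 137
  G = 30 + 29 = 59
  P = 293 + 4·160 + 2·137 + 3·59 = 1384
Policy B (N − 15):
  N = 160 − 15 = 145
  V = 137
  G = 30
  P = 293 + 4·145 + 2·137 + 3·30 = 1237
P: 1384 − 1237 = 147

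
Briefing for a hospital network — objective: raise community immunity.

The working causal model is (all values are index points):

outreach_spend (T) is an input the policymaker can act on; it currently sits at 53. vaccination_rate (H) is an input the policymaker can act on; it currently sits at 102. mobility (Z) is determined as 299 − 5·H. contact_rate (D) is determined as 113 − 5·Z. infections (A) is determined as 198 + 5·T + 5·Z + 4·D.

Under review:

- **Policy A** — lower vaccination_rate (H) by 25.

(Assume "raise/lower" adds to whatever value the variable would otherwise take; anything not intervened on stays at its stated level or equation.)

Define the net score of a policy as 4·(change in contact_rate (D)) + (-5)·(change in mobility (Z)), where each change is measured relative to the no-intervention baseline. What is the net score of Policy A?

-3125

Baseline:
  H = 102
  Z = 299 − 5·102 = -211
  D = 113 − 5·(-211) = 1168
Policy A (H − 25):
  H = 102 − 25 = 77
  Z = 299 − 5·77 = -86
  D = 113 − 5·(-86) = 543
ΔD = 543 − 1168 = -625; ΔZ = -86 − (-211) = 125
Score = 4·(-625) + (-5)·125 = -3125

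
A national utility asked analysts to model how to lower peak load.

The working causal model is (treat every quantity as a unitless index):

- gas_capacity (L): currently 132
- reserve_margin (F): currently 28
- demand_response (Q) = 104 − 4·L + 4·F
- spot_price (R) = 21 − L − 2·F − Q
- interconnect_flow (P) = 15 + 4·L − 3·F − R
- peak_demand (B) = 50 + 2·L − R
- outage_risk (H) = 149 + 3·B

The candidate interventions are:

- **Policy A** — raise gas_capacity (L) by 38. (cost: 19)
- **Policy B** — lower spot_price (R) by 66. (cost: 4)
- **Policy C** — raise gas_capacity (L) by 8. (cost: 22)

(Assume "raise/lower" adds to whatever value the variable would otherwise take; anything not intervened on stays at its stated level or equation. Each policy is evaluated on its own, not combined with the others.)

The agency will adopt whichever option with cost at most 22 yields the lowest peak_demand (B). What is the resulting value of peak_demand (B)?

131

Policy A (L + 38):
  L = 132 + 38 = 170
  F = 28
  Q = 104 − 4·170 + 4·28 = -464
  R = 21 − 170 − 2·28 − (-464) = 259
  B = 50 + 2·170 − 259 = 131
Policy B (R − 66):
  L = 132
  F = 28
  Q = 104 − 4·132 + 4·28 = -312
  R = 21 − 132 − 2·28 − (-312) (−66 from intervention) = 79
  B = 50 + 2·132 − 79 = 235
Policy C (L + 8):
  L = 132 + 8 = 140
  F = 28
  Q = 104 − 4·140 + 4·28 = -344
  R = 21 − 140 − 2·28 − (-344) = 169
  B = 50 + 2·140 − 169 = 161
Comparing — Policy A: B=131, Policy B: B=235, Policy C: B=161. Lowest is 131 (Policy A).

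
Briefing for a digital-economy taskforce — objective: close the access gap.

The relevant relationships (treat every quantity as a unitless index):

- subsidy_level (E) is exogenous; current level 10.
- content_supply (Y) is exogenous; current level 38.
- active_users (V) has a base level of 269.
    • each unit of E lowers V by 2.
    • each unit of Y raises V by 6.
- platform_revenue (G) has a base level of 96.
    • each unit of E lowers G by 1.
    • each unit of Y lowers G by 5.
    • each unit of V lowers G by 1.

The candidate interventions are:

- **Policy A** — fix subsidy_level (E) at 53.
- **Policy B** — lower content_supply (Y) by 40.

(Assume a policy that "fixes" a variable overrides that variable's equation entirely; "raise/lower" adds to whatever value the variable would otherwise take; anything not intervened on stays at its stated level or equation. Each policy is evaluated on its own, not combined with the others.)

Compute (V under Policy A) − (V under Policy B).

Policy A (E := 53):
  E = 53
  Y = 38
  V = 269 − 2·53 + 6·38 = 391
Policy B (Y − 40):
  E = 10
  Y = 38 − 40 = -2
  V = 269 − 2·10 + 6·(-2) = 237
V: 391 − 237 = 154

154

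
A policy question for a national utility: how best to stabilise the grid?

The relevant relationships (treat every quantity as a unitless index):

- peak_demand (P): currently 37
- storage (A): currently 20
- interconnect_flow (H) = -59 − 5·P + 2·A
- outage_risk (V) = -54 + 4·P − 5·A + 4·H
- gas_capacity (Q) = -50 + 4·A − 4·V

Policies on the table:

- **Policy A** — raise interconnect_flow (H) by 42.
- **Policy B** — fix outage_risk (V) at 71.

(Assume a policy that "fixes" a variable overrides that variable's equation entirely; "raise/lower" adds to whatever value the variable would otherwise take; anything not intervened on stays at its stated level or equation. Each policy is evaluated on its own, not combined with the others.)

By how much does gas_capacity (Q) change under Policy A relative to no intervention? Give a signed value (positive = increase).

-672

Baseline:
  P = 37
  A = 20
  H = -59 − 5·37 + 2·20 = -204
  V = -54 + 4·37 − 5·20 + 4·(-204) = -822
  Q = -50 + 4·20 − 4·(-822) = 3318
Policy A (H + 42):
  P = 37
  A = 20
  H = -59 − 5·37 + 2·20 (+42 from intervention) = -162
  V = -54 + 4·37 − 5·20 + 4·(-162) = -654
  Q = -50 + 4·20 − 4·(-654) = 2646
Change in Q: 2646 − 3318 = -672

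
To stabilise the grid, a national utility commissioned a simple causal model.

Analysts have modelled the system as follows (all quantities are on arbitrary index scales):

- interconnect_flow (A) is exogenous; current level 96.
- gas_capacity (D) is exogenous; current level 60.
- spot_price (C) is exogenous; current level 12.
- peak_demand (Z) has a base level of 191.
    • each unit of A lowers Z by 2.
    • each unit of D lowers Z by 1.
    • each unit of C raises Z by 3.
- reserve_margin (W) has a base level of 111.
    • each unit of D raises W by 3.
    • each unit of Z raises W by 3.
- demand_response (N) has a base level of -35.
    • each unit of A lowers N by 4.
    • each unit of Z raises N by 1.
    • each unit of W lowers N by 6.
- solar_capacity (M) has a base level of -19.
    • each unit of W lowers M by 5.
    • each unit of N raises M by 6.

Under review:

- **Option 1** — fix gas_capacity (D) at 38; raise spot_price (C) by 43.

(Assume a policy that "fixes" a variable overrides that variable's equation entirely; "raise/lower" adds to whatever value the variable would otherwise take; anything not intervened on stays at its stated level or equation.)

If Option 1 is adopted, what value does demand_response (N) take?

-3911

Option 1 (D := 38, C + 43):
  A = 96
  D = 38
  C = 12 + 43 = 55
  Z = 191 − 2·96 − 38 + 3·55 = 126
  W = 111 + 3·38 + 3·126 = 603
  N = -35 − 4·96 + 126 − 6·603 = -3911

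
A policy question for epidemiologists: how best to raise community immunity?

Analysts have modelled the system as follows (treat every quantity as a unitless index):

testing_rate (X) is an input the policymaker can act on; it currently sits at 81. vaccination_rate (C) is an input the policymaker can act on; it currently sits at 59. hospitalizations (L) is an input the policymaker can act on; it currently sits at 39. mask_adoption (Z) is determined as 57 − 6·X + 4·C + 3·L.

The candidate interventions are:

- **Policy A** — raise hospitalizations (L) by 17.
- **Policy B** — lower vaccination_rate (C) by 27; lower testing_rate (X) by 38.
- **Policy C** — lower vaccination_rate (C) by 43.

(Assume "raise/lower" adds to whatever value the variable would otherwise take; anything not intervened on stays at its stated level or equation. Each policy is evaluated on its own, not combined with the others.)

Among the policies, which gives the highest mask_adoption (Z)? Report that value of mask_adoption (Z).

44

Policy A (L + 17):
  X = 81
  C = 59
  L = 39 + 17 = 56
  Z = 57 − 6·81 + 4·59 + 3·56 = -25
Policy B (C − 27, X − 38):
  X = 81 − 38 = 43
  C = 59 − 27 = 32
  L = 39
  Z = 57 − 6·43 + 4·32 + 3·39 = 44
Policy C (C − 43):
  X = 81
  C = 59 − 43 = 16
  L = 39
  Z = 57 − 6·81 + 4·16 + 3·39 = -248
Comparing — Policy A: Z=-25, Policy B: Z=44, Policy C: Z=-248. Highest is 44 (Policy B).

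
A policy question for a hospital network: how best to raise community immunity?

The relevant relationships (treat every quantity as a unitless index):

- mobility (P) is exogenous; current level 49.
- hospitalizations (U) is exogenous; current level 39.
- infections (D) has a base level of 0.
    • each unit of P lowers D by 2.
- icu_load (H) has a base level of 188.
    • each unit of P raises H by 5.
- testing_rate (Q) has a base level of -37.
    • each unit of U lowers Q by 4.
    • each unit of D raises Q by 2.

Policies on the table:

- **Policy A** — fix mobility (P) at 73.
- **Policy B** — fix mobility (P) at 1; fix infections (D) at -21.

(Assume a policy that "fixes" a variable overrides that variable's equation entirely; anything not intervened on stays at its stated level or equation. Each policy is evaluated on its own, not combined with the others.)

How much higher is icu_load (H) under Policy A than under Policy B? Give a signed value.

360

Policy A (P := 73):
  P = 73
  H = 188 + 5·73 = 553
Policy B (P := 1, D := -21):
  P = 1
  H = 188 + 5·1 = 193
H: 553 − 193 = 360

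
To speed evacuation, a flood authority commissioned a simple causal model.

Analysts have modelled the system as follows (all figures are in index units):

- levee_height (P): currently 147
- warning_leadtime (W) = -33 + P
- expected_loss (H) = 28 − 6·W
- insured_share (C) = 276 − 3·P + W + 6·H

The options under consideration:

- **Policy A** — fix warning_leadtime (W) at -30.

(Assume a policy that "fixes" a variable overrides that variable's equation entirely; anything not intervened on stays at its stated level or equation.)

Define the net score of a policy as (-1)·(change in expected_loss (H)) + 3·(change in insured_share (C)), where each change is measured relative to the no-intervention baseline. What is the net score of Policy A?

14256

Baseline:
  P = 147
  W = -33 + 147 = 114
  H = 28 − 6·114 = -656
  C = 276 − 3·147 + 114 + 6·(-656) = -3987
Policy A (W := -30):
  P = 147
  W = -30
  H = 28 − 6·(-30) = 208
  C = 276 − 3·147 + (-30) + 6·208 = 1053
ΔH = 208 − (-656) = 864; ΔC = 1053 − (-3987) = 5040
Score = (-1)·864 + 3·5040 = 14256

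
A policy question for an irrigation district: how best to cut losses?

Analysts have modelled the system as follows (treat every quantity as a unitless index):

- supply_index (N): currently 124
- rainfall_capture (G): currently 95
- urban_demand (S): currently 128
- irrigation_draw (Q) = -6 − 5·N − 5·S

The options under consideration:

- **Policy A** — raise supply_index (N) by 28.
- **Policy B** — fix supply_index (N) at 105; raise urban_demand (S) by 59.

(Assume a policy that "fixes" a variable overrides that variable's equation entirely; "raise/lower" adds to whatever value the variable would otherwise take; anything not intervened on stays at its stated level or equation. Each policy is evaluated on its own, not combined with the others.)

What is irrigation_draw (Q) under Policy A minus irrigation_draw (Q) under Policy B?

Policy A (N + 28):
  N = 124 + 28 = 152
  S = 128
  Q = -6 − 5·152 − 5·128 = -1406
Policy B (N := 105, S + 59):
  N = 105
  S = 128 + 59 = 187
  Q = -6 − 5·105 − 5·187 = -1466
Q: -1406 − (-1466) = 60

60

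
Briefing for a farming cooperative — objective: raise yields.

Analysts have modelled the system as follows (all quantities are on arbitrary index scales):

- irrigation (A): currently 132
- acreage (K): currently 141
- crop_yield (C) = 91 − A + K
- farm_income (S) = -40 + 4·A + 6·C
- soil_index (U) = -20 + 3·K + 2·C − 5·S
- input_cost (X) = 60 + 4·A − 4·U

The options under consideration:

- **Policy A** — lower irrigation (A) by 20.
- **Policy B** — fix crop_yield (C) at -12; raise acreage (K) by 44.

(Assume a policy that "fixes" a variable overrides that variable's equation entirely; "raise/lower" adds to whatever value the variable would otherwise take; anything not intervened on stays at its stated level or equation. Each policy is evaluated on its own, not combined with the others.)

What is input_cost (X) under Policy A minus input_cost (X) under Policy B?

13632

Policy A (A − 20):
  A = 132 − 20 = 112
  K = 141
  C = 91 − 112 + 141 = 120
  S = -40 + 4·112 + 6·120 = 1128
  U = -20 + 3·141 + 2·120 − 5·1128 = -4997
  X = 60 + 4·112 − 4·(-4997) = 20496
Policy B (C := -12, K + 44):
  A = 132
  K = 141 + 44 = 185
  C = -12
  S = -40 + 4·132 + 6·(-12) = 416
  U = -20 + 3·185 + 2·(-12) − 5·416 = -1569
  X = 60 + 4·132 − 4·(-1569) = 6864
X: 20496 − 6864 = 13632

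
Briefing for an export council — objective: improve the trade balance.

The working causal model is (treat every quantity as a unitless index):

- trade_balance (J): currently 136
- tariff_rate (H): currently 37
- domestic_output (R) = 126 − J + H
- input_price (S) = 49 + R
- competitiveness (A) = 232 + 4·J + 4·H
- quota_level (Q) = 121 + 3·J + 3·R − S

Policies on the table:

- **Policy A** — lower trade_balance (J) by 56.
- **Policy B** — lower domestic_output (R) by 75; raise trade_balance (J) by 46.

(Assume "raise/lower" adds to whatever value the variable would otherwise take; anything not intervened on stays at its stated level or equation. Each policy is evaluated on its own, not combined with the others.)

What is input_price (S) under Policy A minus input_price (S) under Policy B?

177

Policy A (J − 56):
  J = 136 − 56 = 80
  H = 37
  R = 126 − 80 + 37 = 83
  S = 49 + 83 = 132
Policy B (R − 75, J + 46):
  J = 136 + 46 = 182
  H = 37
  R = 126 − 182 + 37 (−75 from intervention) = -94
  S = 49 + (-94) = -45
S: 132 − (-45) = 177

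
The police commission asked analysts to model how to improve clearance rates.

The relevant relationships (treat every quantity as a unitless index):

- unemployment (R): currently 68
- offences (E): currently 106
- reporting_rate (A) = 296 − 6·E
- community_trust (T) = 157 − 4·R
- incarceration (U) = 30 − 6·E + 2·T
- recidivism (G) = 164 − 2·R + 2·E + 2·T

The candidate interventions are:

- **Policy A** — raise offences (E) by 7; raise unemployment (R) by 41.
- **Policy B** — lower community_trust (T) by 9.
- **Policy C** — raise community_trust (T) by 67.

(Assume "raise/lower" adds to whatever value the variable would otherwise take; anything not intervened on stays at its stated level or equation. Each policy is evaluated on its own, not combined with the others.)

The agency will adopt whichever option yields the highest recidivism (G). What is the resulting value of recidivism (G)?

144

Policy A (E + 7, R + 41):
  R = 68 + 41 = 109
  E = 106 + 7 = 113
  T = 157 − 4·109 = -279
  G = 164 − 2·109 + 2·113 + 2·(-279) = -386
Policy B (T − 9):
  R = 68
  E = 106
  T = 157 − 4·68 (−9 from intervention) = -124
  G = 164 − 2·68 + 2·106 + 2·(-124) = -8
Policy C (T + 67):
  R = 68
  E = 106
  T = 157 − 4·68 (+67 from intervention) = -48
  G = 164 − 2·68 + 2·106 + 2·(-48) = 144
Comparing — Policy A: G=-386, Policy B: G=-8, Policy C: G=144. Highest is 144 (Policy C).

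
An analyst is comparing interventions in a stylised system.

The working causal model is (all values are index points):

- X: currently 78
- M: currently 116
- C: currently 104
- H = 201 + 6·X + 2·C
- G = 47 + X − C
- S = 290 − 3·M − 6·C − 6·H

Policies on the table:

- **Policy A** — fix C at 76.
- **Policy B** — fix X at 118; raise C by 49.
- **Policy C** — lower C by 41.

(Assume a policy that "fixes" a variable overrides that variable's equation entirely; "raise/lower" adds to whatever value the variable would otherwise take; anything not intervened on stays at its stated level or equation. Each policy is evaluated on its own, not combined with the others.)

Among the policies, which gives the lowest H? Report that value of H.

Policy A (C := 76):
  X = 78
  C = 76
  H = 201 + 6·78 + 2·76 = 821
Policy B (X := 118, C + 49):
  X = 118
  C = 104 + 49 = 153
  H = 201 + 6·118 + 2·153 = 1215
Policy C (C − 41):
  X = 78
  C = 104 − 41 = 63
  H = 201 + 6·78 + 2·63 = 795
Comparing — Policy A: H=821, Policy B: H=1215, Policy C: H=795. Lowest is 795 (Policy C).

795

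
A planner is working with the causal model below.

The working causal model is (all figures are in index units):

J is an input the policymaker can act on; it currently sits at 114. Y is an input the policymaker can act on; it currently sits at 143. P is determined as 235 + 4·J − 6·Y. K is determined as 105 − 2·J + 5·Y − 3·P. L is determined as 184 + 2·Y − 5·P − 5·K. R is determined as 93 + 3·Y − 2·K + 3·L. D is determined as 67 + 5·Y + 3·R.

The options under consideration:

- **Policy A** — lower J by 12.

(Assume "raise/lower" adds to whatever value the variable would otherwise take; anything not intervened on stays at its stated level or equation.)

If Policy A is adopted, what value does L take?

Policy A (J − 12):
  J = 114 − 12 = 102
  Y = 143
  P = 235 + 4·102 − 6·143 = -215
  K = 105 − 2·102 + 5·143 − 3·(-215) = 1261
  L = 184 + 2·143 − 5·(-215) − 5·1261 = -4760

-4760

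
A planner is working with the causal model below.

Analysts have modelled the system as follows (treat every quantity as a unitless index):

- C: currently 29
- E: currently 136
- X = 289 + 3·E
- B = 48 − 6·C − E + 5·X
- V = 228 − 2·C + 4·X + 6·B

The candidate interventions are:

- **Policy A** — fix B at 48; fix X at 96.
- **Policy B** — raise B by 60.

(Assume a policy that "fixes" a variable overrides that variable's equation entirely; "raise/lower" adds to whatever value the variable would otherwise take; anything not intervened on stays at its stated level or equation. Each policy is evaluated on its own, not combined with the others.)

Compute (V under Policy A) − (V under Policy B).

-21814

Policy A (B := 48, X := 96):
  C = 29
  E = 136
  X = 96
  B = 48
  V = 228 − 2·29 + 4·96 + 6·48 = 842
Policy B (B + 60):
  C = 29
  E = 136
  X = 289 + 3·136 = 697
  B = 48 − 6·29 − 136 + 5·697 (+60 from intervention) = 3283
  V = 228 − 2·29 + 4·697 + 6·3283 = 22656
V: 842 − 22656 = -21814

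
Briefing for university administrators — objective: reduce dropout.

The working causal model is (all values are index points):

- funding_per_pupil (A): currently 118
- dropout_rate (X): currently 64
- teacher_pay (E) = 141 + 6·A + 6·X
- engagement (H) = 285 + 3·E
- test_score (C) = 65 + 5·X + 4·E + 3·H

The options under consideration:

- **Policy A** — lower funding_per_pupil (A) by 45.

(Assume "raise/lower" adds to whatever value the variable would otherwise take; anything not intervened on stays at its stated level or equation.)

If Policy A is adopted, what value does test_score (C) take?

13759

Policy A (A − 45):
  A = 118 − 45 = 73
  X = 64
  E = 141 + 6·73 + 6·64 = 963
  H = 285 + 3·963 = 3174
  C = 65 + 5·64 + 4·963 + 3·3174 = 13759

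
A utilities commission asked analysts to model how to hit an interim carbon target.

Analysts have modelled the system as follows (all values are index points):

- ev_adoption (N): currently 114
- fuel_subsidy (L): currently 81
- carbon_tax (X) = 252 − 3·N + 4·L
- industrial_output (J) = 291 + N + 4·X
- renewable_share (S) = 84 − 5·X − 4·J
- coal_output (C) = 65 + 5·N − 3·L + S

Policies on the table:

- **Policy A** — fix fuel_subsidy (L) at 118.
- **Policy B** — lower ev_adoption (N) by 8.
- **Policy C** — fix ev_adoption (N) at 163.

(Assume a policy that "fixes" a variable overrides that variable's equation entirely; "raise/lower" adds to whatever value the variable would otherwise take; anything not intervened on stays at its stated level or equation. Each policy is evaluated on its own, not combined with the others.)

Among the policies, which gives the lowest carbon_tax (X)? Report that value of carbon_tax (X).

Policy A (L := 118):
  N = 114
  L = 118
  X = 252 − 3·114 + 4·118 = 382
Policy B (N − 8):
  N = 114 − 8 = 106
  L = 81
  X = 252 − 3·106 + 4·81 = 258
Policy C (N := 163):
  N = 163
  L = 81
  X = 252 − 3·163 + 4·81 = 87
Comparing — Policy A: X=382, Policy B: X=258, Policy C: X=87. Lowest is 87 (Policy C).

87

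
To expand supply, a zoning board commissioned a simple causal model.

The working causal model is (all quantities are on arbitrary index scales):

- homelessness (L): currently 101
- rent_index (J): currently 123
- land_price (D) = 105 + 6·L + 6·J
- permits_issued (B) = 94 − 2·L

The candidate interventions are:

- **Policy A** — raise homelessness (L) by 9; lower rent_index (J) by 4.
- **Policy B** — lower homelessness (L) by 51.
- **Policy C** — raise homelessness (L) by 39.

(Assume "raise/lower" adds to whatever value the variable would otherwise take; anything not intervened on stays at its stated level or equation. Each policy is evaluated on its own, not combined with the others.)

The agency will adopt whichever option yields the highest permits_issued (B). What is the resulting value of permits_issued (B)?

Policy A (L + 9, J − 4):
  L = 101 + 9 = 110
  B = 94 − 2·110 = -126
Policy B (L − 51):
  L = 101 − 51 = 50
  B = 94 − 2·50 = -6
Policy C (L + 39):
  L = 101 + 39 = 140
  B = 94 − 2·140 = -186
Comparing — Policy A: B=-126, Policy B: B=-6, Policy C: B=-186. Highest is -6 (Policy B).

-6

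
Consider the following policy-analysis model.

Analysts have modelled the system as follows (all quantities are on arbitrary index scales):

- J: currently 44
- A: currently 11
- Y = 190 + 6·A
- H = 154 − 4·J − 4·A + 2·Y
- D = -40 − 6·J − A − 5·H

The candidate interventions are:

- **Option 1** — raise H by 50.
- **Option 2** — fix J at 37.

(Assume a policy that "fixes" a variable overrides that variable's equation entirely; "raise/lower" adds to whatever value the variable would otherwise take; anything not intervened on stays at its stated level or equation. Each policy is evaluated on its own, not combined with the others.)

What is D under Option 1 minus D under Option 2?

Option 1 (H + 50):
  J = 44
  A = 11
  Y = 190 + 6·11 = 256
  H = 154 − 4·44 − 4·11 + 2·256 (+50 from intervention) = 496
  D = -40 − 6·44 − 11 − 5·496 = -2795
Option 2 (J := 37):
  J = 37
  A = 11
  Y = 190 + 6·11 = 256
  H = 154 − 4·37 − 4·11 + 2·256 = 474
  D = -40 − 6·37 − 11 − 5·474 = -2643
D: -2795 − (-2643) = -152

-152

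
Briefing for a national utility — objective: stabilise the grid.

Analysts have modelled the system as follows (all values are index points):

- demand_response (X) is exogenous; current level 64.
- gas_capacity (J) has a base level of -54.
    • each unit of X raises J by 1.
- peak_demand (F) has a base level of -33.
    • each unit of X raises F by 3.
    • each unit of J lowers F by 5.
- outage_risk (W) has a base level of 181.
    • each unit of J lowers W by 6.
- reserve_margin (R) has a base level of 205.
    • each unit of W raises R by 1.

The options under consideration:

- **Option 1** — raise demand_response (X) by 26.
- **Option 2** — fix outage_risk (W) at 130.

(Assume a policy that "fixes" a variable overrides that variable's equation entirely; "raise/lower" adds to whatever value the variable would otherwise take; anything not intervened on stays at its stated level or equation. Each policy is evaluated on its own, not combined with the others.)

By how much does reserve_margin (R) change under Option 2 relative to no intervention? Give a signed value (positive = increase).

9

Baseline:
  X = 64
  J = -54 + 64 = 10
  W = 181 − 6·10 = 121
  R = 205 + 121 = 326
Option 2 (W := 130):
  X = 64
  J = -54 + 64 = 10
  W = 130
  R = 205 + 130 = 335
Change in R: 335 − 326 = 9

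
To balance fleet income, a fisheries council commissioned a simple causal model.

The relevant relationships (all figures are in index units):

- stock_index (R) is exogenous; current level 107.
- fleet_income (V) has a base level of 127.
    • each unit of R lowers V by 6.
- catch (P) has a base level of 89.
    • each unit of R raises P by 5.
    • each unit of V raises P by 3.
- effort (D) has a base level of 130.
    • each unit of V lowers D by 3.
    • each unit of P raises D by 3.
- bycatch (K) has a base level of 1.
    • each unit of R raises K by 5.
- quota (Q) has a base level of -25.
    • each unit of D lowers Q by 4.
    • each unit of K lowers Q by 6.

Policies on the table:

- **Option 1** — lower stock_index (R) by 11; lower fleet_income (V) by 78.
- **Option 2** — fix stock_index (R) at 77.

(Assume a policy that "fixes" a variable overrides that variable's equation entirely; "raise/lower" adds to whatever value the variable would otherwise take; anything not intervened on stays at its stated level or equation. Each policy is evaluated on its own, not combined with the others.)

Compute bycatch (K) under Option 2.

386

Option 2 (R := 77):
  R = 77
  K = 1 + 5·77 = 386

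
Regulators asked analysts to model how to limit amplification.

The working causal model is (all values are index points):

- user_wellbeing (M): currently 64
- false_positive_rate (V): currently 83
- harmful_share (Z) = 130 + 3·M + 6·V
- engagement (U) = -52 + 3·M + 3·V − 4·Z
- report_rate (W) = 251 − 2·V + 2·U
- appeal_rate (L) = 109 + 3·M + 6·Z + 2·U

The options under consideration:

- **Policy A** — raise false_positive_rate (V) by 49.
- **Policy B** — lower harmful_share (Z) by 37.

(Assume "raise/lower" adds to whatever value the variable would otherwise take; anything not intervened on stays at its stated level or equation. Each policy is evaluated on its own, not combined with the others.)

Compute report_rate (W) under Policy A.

-7853

Policy A (V + 49):
  M = 64
  V = 83 + 49 = 132
  Z = 130 + 3·64 + 6·132 = 1114
  U = -52 + 3·64 + 3·132 − 4·1114 = -3920
  W = 251 − 2·132 + 2·(-3920) = -7853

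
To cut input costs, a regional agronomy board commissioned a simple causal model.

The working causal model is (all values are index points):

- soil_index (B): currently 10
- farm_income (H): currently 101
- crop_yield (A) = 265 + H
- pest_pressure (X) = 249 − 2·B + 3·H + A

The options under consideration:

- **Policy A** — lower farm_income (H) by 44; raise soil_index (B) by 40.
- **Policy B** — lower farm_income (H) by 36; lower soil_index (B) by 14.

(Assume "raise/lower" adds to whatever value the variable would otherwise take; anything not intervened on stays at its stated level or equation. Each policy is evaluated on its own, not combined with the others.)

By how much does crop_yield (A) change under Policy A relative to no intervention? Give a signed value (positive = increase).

-44

Baseline:
  H = 101
  A = 265 + 101 = 366
Policy A (H − 44, B + 40):
  H = 101 − 44 = 57
  A = 265 + 57 = 322
Change in A: 322 − 366 = -44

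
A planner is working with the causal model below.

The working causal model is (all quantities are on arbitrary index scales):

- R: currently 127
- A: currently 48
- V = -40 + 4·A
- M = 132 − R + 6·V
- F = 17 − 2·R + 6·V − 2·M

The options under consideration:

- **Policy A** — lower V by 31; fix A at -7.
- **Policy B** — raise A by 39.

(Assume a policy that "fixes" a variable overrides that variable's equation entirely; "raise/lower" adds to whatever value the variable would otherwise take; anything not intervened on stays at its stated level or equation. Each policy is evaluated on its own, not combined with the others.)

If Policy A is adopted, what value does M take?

-589

Policy A (V − 31, A := -7):
  R = 127
  A = -7
  V = -40 + 4·(-7) (−31 from intervention) = -99
  M = 132 − 127 + 6·(-99) = -589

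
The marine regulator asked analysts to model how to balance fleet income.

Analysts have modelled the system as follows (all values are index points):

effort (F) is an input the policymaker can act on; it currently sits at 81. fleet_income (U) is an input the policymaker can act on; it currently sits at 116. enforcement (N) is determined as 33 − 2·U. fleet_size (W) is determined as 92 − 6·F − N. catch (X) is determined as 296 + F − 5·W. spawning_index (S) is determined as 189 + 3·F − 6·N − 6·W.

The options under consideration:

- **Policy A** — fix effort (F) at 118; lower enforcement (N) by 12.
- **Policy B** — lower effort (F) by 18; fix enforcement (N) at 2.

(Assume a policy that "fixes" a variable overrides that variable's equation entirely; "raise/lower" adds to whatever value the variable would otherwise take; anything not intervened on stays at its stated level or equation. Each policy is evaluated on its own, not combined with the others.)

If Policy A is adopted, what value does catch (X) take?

2439

Policy A (F := 118, N − 12):
  F = 118
  U = 116
  N = 33 − 2·116 (−12 from intervention) = -211
  W = 92 − 6·118 − (-211) = -405
  X = 296 + 118 − 5·(-405) = 2439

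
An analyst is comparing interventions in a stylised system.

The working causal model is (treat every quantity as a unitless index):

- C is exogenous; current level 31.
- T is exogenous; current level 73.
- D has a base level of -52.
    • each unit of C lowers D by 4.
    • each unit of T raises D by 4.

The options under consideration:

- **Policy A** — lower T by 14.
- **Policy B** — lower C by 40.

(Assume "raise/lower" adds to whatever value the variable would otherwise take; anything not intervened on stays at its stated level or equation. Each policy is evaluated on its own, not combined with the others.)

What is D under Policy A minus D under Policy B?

-216

Policy A (T − 14):
  C = 31
  T = 73 − 14 = 59
  D = -52 − 4·31 + 4·59 = 60
Policy B (C − 40):
  C = 31 − 40 = -9
  T = 73
  D = -52 − 4·(-9) + 4·73 = 276
D: 60 − 276 = -216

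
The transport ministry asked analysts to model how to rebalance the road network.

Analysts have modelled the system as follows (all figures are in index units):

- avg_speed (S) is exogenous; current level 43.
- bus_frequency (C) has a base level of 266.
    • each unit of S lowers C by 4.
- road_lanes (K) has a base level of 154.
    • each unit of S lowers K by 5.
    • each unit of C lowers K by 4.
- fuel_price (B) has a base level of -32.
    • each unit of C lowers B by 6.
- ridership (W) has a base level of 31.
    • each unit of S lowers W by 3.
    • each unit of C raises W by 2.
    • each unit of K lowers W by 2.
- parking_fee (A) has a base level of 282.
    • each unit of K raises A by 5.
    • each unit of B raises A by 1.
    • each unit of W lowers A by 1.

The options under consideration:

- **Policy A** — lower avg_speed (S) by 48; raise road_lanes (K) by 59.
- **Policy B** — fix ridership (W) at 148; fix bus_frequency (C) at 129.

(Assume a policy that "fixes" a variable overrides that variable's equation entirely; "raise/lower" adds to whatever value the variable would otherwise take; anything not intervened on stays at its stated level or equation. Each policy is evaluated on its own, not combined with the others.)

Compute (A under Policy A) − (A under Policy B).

-4869

Policy A (S − 48, K + 59):
  S = 43 − 48 = -5
  C = 266 − 4·(-5) = 286
  K = 154 − 5·(-5) − 4·286 (+59 from intervention) = -906
  B = -32 − 6·286 = -1748
  W = 31 − 3·(-5) + 2·286 − 2·(-906) = 2430
  A = 282 + 5·(-906) + (-1748) − 2430 = -8426
Policy B (W := 148, C := 129):
  S = 43
  C = 129
  K = 154 − 5·43 − 4·129 = -577
  B = -32 − 6·129 = -806
  W = 148
  A = 282 + 5·(-577) + (-806) − 148 = -3557
A: -8426 − (-3557) = -4869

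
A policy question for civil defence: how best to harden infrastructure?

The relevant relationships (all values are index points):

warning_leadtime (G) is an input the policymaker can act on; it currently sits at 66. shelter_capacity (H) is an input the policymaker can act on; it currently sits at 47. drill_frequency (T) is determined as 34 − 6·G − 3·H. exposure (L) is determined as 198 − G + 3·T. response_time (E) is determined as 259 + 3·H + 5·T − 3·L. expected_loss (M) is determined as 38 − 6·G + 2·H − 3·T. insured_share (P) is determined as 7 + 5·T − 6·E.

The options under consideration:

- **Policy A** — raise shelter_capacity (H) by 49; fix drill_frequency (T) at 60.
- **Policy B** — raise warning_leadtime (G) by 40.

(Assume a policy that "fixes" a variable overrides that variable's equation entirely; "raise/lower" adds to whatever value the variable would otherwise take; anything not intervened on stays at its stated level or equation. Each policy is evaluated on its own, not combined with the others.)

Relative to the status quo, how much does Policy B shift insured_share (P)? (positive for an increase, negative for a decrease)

Baseline:
  G = 66
  H = 47
  T = 34 − 6·66 − 3·47 = -503
  L = 198 − 66 + 3·(-503) = -1377
  E = 259 + 3·47 + 5·(-503) − 3·(-1377) = 2016
  P = 7 + 5·(-503) − 6·2016 = -14604
Policy B (G + 40):
  G = 66 + 40 = 106
  H = 47
  T = 34 − 6·106 − 3·47 = -743
  L = 198 − 106 + 3·(-743) = -2137
  E = 259 + 3·47 + 5·(-743) − 3·(-2137) = 3096
  P = 7 + 5·(-743) − 6·3096 = -22284
Change in P: -22284 − (-14604) = -7680

-7680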